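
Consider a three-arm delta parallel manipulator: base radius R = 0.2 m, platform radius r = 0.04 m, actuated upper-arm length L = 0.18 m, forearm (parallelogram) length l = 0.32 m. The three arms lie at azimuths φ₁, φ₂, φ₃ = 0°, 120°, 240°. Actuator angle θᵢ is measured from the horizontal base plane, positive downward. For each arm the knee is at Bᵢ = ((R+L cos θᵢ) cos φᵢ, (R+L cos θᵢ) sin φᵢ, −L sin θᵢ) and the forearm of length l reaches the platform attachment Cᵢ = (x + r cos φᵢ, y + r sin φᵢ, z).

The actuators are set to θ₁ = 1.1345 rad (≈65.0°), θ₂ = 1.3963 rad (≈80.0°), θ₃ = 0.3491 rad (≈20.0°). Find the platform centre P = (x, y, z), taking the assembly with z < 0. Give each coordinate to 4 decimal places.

(-0.0265, -0.1218, -0.2997)

arm 1 at φ=0.0°: ρ1 = 0.2361;  S1 = (0.2361, 0.0000, -0.1631)
arm 2 at φ=120.0°: ρ2 = 0.1913;  S2 = (-0.0956, 0.1656, -0.1773)
S3 = (0.3291·cos240.0°, 0.3291·sin240.0°, -0.0616) = (-0.1646, -0.2850, -0.0616)
|S₂|²−|S₁|² = -0.0143;  |S₃|²−|S₁|² = 0.0298
[-0.6634 0.3313 -0.0283]·P = -0.0143;  [-0.8013 -0.5701 0.2031]·P = 0.0298
det = 0.6436;  x = -0.0026+0.0795z,  y = -0.0486+0.2446z
quadratic in z: (1.0661)z²+(0.2646)z+(-0.0165)=0, √Δ=0.3744 → z ∈ {-0.2997, 0.0515}; z = -0.2997 (taking z<0)
x = -0.0265, y = -0.1218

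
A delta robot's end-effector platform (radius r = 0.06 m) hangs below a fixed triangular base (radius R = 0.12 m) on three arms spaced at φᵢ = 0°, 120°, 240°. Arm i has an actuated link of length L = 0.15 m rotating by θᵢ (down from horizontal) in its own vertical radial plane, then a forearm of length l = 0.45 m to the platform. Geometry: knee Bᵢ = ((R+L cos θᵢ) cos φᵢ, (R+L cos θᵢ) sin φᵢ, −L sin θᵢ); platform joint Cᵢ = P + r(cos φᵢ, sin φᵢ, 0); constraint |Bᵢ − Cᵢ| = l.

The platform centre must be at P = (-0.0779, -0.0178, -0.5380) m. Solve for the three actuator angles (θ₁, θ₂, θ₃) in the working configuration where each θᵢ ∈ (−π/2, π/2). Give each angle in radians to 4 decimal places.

arm 1 (φ=0.0°): x'=-0.0779, y'=-0.0178
  A=0.1379, B=-0.5380, C=(l²−L²−A²−y'²−z²)/(2L)=-0.4293
  γ=atan2(-0.5380,0.1379)=-1.3199;  ψ=arccos(-0.7729)=2.4542;  θ1=γ+ψ≈1.1343
rotate P by −φ2: (0.0235, 0.0764, -0.5380)
  A=0.0365, B=-0.5380, C=(l²−L²−A²−y'²−z²)/(2L)=-0.3887
  √(A²+B²)=0.5392;  θ2 = -1.5031+2.3758 ≈ 0.8726
φ3=240.0° → target in arm frame (0.0544, -0.0586)
  A cos θ + B sin θ = C:  0.0056·cos θ + -0.5380·sin θ = -0.3764
  √(A²+B²)=0.5380;  θ3 = -1.5603+2.3455 ≈ 0.7852

θ₁ = 1.1343, θ₂ = 0.8726, θ₃ = 0.7852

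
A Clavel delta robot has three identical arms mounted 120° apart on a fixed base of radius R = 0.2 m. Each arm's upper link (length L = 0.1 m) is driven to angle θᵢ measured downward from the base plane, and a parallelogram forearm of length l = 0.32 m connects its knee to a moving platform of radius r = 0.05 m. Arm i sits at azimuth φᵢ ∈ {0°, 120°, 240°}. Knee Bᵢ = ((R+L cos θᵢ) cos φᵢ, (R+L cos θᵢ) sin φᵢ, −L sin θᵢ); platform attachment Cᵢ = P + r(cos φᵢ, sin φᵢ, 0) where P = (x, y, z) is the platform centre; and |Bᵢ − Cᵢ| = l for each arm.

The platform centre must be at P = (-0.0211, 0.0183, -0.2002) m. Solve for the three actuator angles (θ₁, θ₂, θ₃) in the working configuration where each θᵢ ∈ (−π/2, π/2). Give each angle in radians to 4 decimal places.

θ₁ = 0.2614, θ₂ = -0.3503, θ₃ = 0.0873

rotate P by −φ1: (-0.0211, 0.0183, -0.2002)
  e−x'=0.1711;  (l²−L²−(e−x')²−y'²−z²)/2L = 0.1135
  θ1 = atan2(B,A) + arccos(C/0.2634) = 0.2614
φ2=120.0° → target in arm frame (0.0264, 0.0091)
  A=0.1236, B=-0.2002, C=(l²−L²−A²−y'²−z²)/(2L)=0.1848
  γ=atan2(-0.2002,0.1236)=-1.0177;  ψ=arccos(0.7854)=0.6674;  θ2=γ+ψ≈-0.3503
rotate P by −φ3: (-0.0053, -0.0274, -0.2002)
  A cos θ + B sin θ = C:  0.1553·cos θ + -0.2002·sin θ = 0.1373
  √(A²+B²)=0.2534;  θ3 = -0.9110+0.9983 ≈ 0.0873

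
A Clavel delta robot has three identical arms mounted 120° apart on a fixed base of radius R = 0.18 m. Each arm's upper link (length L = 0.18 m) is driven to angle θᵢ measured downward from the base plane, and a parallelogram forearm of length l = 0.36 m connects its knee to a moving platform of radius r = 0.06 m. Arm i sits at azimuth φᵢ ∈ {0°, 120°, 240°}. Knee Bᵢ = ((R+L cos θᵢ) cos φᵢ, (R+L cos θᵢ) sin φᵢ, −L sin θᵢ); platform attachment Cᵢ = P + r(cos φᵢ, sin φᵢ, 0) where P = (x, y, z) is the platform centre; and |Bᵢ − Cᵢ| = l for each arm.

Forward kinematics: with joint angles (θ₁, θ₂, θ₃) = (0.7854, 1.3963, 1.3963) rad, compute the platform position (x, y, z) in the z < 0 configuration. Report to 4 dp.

(0.1067, 0.0000, -0.4587)

φ1=0.0°: virtual centre (0.2473, 0.0000, -0.1273), radius l
centre 2 = (0.1513·cos120.0°, 0.1513·sin120.0°, -0.1773) = (-0.0756, 0.1310, -0.1773)
centre 3 = (0.1513·cos240.0°, 0.1513·sin240.0°, -0.1773) = (-0.0756, -0.1310, -0.1773)
|centre ₂|²−|centre ₁|² = -0.0230;  |centre ₃|²−|centre ₁|² = -0.0230
[-0.6458 0.2620 -0.1000]·P = -0.0230;  [-0.6458 -0.2620 -0.1000]·P = -0.0230
det = 0.3384;  x = 0.0357+-0.1548z,  y = 0.0000+0.0000z
into |P−centre ₁|² = l²: 1.0240z² + 0.3201z + -0.0686 = 0;  Δ = 0.3835;  z = -0.4587 or 0.1461 → z<0 root = -0.4587
x = 0.1067, y = 0.0000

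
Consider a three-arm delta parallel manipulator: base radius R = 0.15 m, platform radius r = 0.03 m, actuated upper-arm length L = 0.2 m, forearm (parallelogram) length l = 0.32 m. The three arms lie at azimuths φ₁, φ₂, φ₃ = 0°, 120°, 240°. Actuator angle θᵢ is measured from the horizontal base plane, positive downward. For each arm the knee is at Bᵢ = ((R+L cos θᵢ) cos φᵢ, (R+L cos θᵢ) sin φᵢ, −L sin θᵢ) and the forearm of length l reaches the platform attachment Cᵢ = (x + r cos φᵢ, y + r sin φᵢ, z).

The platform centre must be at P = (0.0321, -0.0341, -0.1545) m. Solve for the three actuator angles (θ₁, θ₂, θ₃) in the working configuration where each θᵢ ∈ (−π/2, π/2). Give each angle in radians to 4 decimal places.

rotate P by −φ1: (0.0321, -0.0341, -0.1545)
  A cos θ + B sin θ = C:  0.0879·cos θ + -0.1545·sin θ = 0.0741
  γ=atan2(-0.1545,0.0879)=-1.0535;  ψ=arccos(0.4169)=1.1408;  θ1=γ+ψ≈0.0873
φ2=120.0° → target in arm frame (-0.0456, -0.0107)
  e−x'=0.1656;  (l²−L²−(e−x')²−y'²−z²)/2L = 0.0275
  √(A²+B²)=0.2265;  θ2 = -0.7508+1.4491 ≈ 0.6983
rotate P by −φ3: (0.0135, 0.0448, -0.1545)
  A cos θ + B sin θ = C:  0.1065·cos θ + -0.1545·sin θ = 0.0629
  γ=atan2(-0.1545,0.1065)=-0.9672;  ψ=arccos(0.3353)=1.2288;  θ3=γ+ψ≈0.2616

θ₁ = 0.0873, θ₂ = 0.6983, θ₃ = 0.2616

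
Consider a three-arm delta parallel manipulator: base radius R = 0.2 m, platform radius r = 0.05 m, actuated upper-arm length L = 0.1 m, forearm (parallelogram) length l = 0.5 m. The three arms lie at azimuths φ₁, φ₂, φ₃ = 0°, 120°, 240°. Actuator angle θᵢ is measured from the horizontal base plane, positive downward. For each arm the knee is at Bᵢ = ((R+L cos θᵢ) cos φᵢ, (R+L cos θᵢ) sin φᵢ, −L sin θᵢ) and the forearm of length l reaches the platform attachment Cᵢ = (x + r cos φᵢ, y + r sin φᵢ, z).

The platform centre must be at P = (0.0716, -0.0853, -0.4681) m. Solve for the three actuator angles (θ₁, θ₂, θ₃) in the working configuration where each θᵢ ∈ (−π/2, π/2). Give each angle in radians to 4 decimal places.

θ₁ = 0.0873, θ₂ = 0.9602, θ₃ = 0.2617

φ1=0.0° → target in arm frame (0.0716, -0.0853)
  A=0.0784, B=-0.4681, C=(l²−L²−A²−y'²−z²)/(2L)=0.0373
  γ=atan2(-0.4681,0.0784)=-1.4049;  ψ=arccos(0.0786)=1.4921;  θ1=γ+ψ≈0.0873
arm 2 (φ=120.0°): x'=-0.1097, y'=-0.0194
  A=0.2597, B=-0.4681, C=(l²−L²−A²−y'²−z²)/(2L)=-0.2346
  γ=atan2(-0.4681,0.2597)=-1.0643;  ψ=arccos(-0.4383)=2.0245;  θ2=γ+ψ≈0.9602
φ3=240.0° → target in arm frame (0.0381, 0.1047)
  A cos θ + B sin θ = C:  0.1119·cos θ + -0.4681·sin θ = -0.0130
  θ3 = atan2(B,A) + arccos(C/0.4813) = 0.2617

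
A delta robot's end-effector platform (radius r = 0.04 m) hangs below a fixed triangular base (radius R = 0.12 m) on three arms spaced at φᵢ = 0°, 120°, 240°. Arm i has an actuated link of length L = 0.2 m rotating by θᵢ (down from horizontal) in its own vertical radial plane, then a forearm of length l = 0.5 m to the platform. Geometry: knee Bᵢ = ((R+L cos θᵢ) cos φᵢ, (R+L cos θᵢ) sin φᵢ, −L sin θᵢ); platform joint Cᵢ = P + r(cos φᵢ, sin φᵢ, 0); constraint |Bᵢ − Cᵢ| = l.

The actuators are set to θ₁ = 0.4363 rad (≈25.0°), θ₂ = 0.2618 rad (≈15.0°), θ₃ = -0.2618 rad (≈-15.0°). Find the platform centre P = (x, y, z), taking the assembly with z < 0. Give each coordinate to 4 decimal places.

arm 1 at φ=0.0°: e+L cos θ1 = 0.2613;  O1 = (0.2613, 0.0000, -0.0845)
φ2=120.0°: virtual centre (-0.1366, 0.2366, -0.0518), radius l
O3 = (0.2732·cos240.0°, 0.2732·sin240.0°, 0.0518) = (-0.1366, -0.2366, 0.0518)
eliminate P² terms by subtracting sphere 1 from 2 and 3
plane₁₂: -0.7957x+0.4732y+0.0655z = 0.0019
det = 0.7530;  x = -0.0024+0.2124z,  y = 0.0000+0.2188z
sphere 1 gives Az²+Bz+C=0 with A=1.0930, B=0.0570, C=-0.1733;  B²−4AC=0.7611;  roots -0.4252, 0.3730;  negative root z = -0.4252
x = -0.0927, y = -0.0930

(-0.0927, -0.0930, -0.4252)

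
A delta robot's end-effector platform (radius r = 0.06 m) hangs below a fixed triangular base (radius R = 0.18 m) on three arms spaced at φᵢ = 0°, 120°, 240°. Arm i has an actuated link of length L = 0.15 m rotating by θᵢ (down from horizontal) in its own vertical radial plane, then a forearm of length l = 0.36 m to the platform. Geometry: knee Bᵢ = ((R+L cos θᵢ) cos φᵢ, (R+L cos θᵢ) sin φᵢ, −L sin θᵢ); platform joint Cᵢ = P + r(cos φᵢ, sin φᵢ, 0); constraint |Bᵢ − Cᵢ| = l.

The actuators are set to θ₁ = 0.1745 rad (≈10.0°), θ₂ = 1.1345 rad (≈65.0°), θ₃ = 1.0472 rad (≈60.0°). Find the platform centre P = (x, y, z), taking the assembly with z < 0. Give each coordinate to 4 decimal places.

(0.1322, -0.0132, -0.3593)

S1 = (0.2677·cos0.0°, 0.2677·sin0.0°, -0.0260) = (0.2677, 0.0000, -0.0260)
S2 = (0.1834·cos120.0°, 0.1834·sin120.0°, -0.1359) = (-0.0917, 0.1588, -0.1359)
arm 3 at φ=240.0°: (R−r)+L cos θ3 = 0.1950;  S3 = (-0.0975, -0.1689, -0.1299)
|S₂|²−|S₁|² = -0.0202;  |S₃|²−|S₁|² = -0.0175
linear system: -0.7188x+0.3176y = -0.0202−-0.2198z; -0.7304x+-0.3377y = -0.0175−-0.2077z
det = 0.4748;  x = 0.0261+-0.2953z,  y = -0.0047+0.0237z
quadratic in z: (1.0878)z²+(0.1946)z+(-0.0705)=0, √Δ=0.5871 → z ∈ {-0.3593, 0.1804}; z = -0.3593 (taking z<0)
x = 0.1322, y = -0.0132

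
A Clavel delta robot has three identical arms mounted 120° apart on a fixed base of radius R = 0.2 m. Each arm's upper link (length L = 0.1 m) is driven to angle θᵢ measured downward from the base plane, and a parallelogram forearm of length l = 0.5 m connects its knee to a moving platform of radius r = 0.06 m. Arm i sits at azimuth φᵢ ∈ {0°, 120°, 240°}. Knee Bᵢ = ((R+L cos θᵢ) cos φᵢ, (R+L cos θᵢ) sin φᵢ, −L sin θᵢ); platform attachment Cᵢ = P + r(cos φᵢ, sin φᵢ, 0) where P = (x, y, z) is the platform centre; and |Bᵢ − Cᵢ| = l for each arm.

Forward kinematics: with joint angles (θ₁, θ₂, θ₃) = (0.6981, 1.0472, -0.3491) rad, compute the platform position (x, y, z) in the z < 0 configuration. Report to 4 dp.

φ1=0.0°: virtual centre (0.2166, 0.0000, -0.0643), radius l
φ2=120.0°: virtual centre (-0.0950, 0.1645, -0.0866), radius l
φ3=240.0°: virtual centre (-0.1170, -0.2026, 0.0342), radius l
subtract pairs → two planes through P
plane₁₂: -0.6232x+0.3291y+-0.0447z = -0.0074
Cramer: x(z) = 0.0030+0.0990z;  y(z) = -0.0169+0.3231z
quadratic in z: (1.1142)z²+(0.0753)z+(-0.2000)=0, √Δ=0.9470 → z ∈ {-0.4588, 0.3912}; z = -0.4588 (taking z<0)
x = -0.0424, y = -0.1652

(-0.0424, -0.1652, -0.4588)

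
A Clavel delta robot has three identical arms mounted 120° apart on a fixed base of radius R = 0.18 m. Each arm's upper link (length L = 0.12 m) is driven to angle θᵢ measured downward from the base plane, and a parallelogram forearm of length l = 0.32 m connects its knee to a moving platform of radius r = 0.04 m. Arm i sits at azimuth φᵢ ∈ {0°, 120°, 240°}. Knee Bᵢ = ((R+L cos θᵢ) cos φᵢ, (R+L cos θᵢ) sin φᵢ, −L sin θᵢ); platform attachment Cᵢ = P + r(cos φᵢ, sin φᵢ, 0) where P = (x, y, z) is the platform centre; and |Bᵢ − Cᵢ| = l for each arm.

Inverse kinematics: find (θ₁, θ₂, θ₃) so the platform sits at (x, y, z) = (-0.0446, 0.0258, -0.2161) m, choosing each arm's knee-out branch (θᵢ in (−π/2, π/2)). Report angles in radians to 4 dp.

rotate P by −φ1: (-0.0446, 0.0258, -0.2161)
  e−x'=0.1846;  (l²−L²−(e−x')²−y'²−z²)/2L = 0.0273
  γ=atan2(-0.2161,0.1846)=-0.8638;  ψ=arccos(0.0961)=1.4745;  θ1=γ+ψ≈0.6107
φ2=120.0° → target in arm frame (0.0446, 0.0257)
  A cos θ + B sin θ = C:  0.0954·cos θ + -0.2161·sin θ = 0.1314
  √(A²+B²)=0.2362;  θ2 = -1.1552+0.9807 ≈ -0.1746
rotate P by −φ3: (0.0000, -0.0515, -0.2161)
  A=0.1400, B=-0.2161, C=(l²−L²−A²−y'²−z²)/(2L)=0.0793
  θ3 = atan2(B,A) + arccos(C/0.2575) = 0.2619

θ₁ = 0.6107, θ₂ = -0.1746, θ₃ = 0.2619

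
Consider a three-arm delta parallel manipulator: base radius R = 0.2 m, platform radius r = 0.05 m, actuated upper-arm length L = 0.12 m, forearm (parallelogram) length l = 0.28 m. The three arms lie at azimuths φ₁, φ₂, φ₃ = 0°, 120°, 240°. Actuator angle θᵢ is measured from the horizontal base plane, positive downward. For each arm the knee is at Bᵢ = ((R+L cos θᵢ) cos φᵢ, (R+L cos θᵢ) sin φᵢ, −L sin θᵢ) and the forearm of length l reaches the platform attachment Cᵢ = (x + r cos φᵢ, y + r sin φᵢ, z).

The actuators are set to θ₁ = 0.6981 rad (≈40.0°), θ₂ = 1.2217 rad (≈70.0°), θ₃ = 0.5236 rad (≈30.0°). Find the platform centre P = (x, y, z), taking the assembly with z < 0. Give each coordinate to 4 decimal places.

(0.0189, -0.0583, -0.2361)

O1 = (0.2419·cos0.0°, 0.2419·sin0.0°, -0.0771) = (0.2419, 0.0000, -0.0771)
arm 2 at φ=120.0°: (R−r)+L cos θ2 = 0.1910;  O2 = (-0.0955, 0.1655, -0.1128)
φ3=240.0°: virtual centre (-0.1270, -0.2199, -0.0600), radius l
eliminate P² terms by subtracting sphere 1 from 2 and 3
plane₁₂: -0.6749x+0.3309y+-0.0713z = -0.0153
Cramer: x(z) = 0.0102-0.0370z;  y(z) = -0.0253+0.1399z
sphere 1 gives Az²+Bz+C=0 with A=1.0209, B=0.1643, C=-0.0181;  B²−4AC=0.1010;  roots -0.2361, 0.0752;  negative root z = -0.2361
x = 0.0189, y = -0.0583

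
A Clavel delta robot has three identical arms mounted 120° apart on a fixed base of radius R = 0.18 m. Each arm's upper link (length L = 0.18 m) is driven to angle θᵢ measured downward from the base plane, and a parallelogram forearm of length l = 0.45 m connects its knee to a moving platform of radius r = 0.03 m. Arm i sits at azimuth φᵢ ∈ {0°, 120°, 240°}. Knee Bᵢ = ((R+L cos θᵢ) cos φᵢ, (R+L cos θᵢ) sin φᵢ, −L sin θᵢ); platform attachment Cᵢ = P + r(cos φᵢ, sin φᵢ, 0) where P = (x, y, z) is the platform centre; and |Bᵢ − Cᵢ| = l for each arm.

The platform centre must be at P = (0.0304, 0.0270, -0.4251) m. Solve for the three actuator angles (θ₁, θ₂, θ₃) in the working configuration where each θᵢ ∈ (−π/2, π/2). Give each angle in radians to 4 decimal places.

rotate P by −φ1: (0.0304, 0.0270, -0.4251)
  A=0.1196, B=-0.4251, C=(l²−L²−A²−y'²−z²)/(2L)=-0.0712
  √(A²+B²)=0.4416;  θ1 = -1.2965+1.7328 ≈ 0.4363
rotate P by −φ2: (0.0082, -0.0398, -0.4251)
  A cos θ + B sin θ = C:  0.1418·cos θ + -0.4251·sin θ = -0.0897
  θ2 = atan2(B,A) + arccos(C/0.4481) = 0.5236
φ3=240.0° → target in arm frame (-0.0386, 0.0128)
  A cos θ + B sin θ = C:  0.1886·cos θ + -0.4251·sin θ = -0.1287
  γ=atan2(-0.4251,0.1886)=-1.1533;  ψ=arccos(-0.2768)=1.8512;  θ3=γ+ψ≈0.6980

θ₁ = 0.4363, θ₂ = 0.5236, θ₃ = 0.6980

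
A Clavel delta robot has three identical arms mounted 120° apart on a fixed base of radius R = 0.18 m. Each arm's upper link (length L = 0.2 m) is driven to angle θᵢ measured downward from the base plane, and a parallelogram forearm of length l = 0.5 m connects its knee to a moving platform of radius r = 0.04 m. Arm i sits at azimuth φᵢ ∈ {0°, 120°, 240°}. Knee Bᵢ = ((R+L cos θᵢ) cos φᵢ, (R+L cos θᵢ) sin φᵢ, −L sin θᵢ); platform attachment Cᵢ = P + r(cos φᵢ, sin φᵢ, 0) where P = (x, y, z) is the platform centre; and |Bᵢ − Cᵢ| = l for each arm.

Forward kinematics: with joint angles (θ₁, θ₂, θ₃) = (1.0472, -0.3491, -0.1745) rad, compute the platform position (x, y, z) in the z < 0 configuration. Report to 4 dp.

S1 = (0.2400·cos0.0°, 0.2400·sin0.0°, -0.1732) = (0.2400, 0.0000, -0.1732)
arm 2 at φ=120.0°: (R−r)+L cos θ2 = 0.3279;  S2 = (-0.1640, 0.2840, 0.0684)
φ3=240.0°: virtual centre (-0.1685, -0.2918, 0.0347), radius l
eliminate P² terms by subtracting sphere 1 from 2 and 3
[-0.8079 0.5680 0.4832]·P = 0.0246;  [-0.8170 -0.5836 0.4159]·P = 0.0271
det = 0.9356;  x = -0.0318+0.5539z,  y = -0.0019+-0.0628z
sphere 1 gives Az²+Bz+C=0 with A=1.3108, B=0.0455, C=-0.1461;  B²−4AC=0.7681;  roots -0.3517, 0.3170;  negative root z = -0.3517
x = -0.2266, y = 0.0202

(-0.2266, 0.0202, -0.3517)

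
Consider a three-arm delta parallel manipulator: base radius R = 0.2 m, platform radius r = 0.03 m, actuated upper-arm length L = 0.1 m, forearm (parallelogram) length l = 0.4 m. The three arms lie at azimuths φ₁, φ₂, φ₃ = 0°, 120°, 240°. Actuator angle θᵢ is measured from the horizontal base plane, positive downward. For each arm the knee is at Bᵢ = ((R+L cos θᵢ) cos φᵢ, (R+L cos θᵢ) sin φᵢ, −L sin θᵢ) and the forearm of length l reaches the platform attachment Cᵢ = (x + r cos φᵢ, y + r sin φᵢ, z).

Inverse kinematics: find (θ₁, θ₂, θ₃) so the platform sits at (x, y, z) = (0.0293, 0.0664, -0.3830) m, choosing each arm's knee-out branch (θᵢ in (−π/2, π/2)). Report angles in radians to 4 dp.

arm 1 (φ=0.0°): x'=0.0293, y'=0.0664
  e−x'=0.1407;  (l²−L²−(e−x')²−y'²−z²)/2L = -0.1045
  √(A²+B²)=0.4080;  θ1 = -1.2187+1.8297 ≈ 0.6110
arm 2 (φ=120.0°): x'=0.0429, y'=-0.0586
  e−x'=0.1271;  (l²−L²−(e−x')²−y'²−z²)/2L = -0.0814
  γ=atan2(-0.3830,0.1271)=-1.2503;  ψ=arccos(-0.2018)=1.7740;  θ2=γ+ψ≈0.5237
arm 3 (φ=240.0°): x'=-0.0722, y'=-0.0078
  A=0.2422, B=-0.3830, C=(l²−L²−A²−y'²−z²)/(2L)=-0.2769
  γ=atan2(-0.3830,0.2422)=-1.0070;  ψ=arccos(-0.6112)=2.2283;  θ3=γ+ψ≈1.2213

θ₁ = 0.6110, θ₂ = 0.5237, θ₃ = 1.2213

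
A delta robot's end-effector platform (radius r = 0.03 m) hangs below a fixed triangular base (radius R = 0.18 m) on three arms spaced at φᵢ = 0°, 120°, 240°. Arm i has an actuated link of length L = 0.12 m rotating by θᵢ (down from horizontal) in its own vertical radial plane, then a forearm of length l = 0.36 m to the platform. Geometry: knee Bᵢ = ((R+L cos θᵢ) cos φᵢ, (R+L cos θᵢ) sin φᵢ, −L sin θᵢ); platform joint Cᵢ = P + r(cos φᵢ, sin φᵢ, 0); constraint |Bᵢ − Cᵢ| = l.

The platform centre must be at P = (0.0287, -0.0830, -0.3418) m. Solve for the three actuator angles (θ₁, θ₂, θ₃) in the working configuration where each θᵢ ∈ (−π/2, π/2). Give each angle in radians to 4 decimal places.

rotate P by −φ1: (0.0287, -0.0830, -0.3418)
  A=0.1213, B=-0.3418, C=(l²−L²−A²−y'²−z²)/(2L)=-0.0968
  √(A²+B²)=0.3627;  θ1 = -1.2298+1.8409 ≈ 0.6112
arm 2 (φ=120.0°): x'=-0.0862, y'=0.0166
  e−x'=0.2362;  (l²−L²−(e−x')²−y'²−z²)/2L = -0.2405
  √(A²+B²)=0.4155;  θ2 = -0.9660+2.1880 ≈ 1.2219
φ3=240.0° → target in arm frame (0.0575, 0.0664)
  A=0.0925, B=-0.3418, C=(l²−L²−A²−y'²−z²)/(2L)=-0.0608
  γ=atan2(-0.3418,0.0925)=-1.3066;  ψ=arccos(-0.1716)=1.7432;  θ3=γ+ψ≈0.4366

θ₁ = 0.6112, θ₂ = 1.2219, θ₃ = 0.4366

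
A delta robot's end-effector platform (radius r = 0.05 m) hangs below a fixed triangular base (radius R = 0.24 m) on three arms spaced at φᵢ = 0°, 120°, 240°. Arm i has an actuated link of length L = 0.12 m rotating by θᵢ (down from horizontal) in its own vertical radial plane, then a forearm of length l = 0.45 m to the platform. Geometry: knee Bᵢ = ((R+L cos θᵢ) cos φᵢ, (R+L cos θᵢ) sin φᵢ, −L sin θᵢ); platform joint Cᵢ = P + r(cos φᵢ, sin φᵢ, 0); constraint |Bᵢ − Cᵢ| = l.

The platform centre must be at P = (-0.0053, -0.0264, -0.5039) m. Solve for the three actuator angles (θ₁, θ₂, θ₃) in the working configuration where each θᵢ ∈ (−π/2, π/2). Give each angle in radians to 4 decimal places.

arm 1 (φ=0.0°): x'=-0.0053, y'=-0.0264
  e−x'=0.1953;  (l²−L²−(e−x')²−y'²−z²)/2L = -0.4361
  γ=atan2(-0.5039,0.1953)=-1.2010;  ψ=arccos(-0.8069)=2.5097;  θ1=γ+ψ≈1.3086
arm 2 (φ=120.0°): x'=-0.0202, y'=0.0178
  A cos θ + B sin θ = C:  0.2102·cos θ + -0.5039·sin θ = -0.4597
  γ=atan2(-0.5039,0.2102)=-1.1756;  ψ=arccos(-0.8419)=2.5716;  θ2=γ+ψ≈1.3960
rotate P by −φ3: (0.0255, 0.0086, -0.5039)
  A cos θ + B sin θ = C:  0.1645·cos θ + -0.5039·sin θ = -0.3873
  γ=atan2(-0.5039,0.1645)=-1.2553;  ψ=arccos(-0.7306)=2.3900;  θ3=γ+ψ≈1.1347

θ₁ = 1.3086, θ₂ = 1.3960, θ₃ = 1.1347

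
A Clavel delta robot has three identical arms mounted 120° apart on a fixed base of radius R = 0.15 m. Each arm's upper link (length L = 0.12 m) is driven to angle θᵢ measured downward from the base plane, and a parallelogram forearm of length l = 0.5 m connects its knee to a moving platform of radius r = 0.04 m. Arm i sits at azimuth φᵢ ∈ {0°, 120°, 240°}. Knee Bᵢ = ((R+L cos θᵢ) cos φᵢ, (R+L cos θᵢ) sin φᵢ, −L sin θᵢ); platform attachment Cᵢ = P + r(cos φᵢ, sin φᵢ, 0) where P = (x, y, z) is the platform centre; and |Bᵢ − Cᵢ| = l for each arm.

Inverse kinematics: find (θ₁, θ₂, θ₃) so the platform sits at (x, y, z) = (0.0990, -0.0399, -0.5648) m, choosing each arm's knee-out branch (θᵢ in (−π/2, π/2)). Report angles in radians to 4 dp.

θ₁ = 0.6982, θ₂ = 1.3960, θ₃ = 1.1345

rotate P by −φ1: (0.0990, -0.0399, -0.5648)
  A cos θ + B sin θ = C:  0.0110·cos θ + -0.5648·sin θ = -0.3546
  θ1 = atan2(B,A) + arccos(C/0.5649) = 0.6982
φ2=120.0° → target in arm frame (-0.0841, -0.0658)
  A=0.1941, B=-0.5648, C=(l²−L²−A²−y'²−z²)/(2L)=-0.5224
  γ=atan2(-0.5648,0.1941)=-1.2399;  ψ=arccos(-0.8748)=2.6358;  θ2=γ+ψ≈1.3960
arm 3 (φ=240.0°): x'=-0.0149, y'=0.1057
  A=0.1249, B=-0.5648, C=(l²−L²−A²−y'²−z²)/(2L)=-0.4591
  √(A²+B²)=0.5785;  θ3 = -1.3531+2.4876 ≈ 1.1345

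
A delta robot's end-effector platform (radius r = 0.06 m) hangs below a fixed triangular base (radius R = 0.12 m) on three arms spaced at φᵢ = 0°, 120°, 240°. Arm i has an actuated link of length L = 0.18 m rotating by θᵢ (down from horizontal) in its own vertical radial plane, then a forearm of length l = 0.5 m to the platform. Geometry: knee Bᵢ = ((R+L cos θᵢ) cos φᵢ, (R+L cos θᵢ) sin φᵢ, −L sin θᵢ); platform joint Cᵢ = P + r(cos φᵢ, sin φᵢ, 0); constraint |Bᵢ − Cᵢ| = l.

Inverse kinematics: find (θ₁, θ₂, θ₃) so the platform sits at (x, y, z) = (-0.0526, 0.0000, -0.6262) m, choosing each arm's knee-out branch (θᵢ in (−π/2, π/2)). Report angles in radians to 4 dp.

θ₁ = 1.1347, θ₂ = 0.9602, θ₃ = 0.9602

arm 1 (φ=0.0°): x'=-0.0526, y'=0.0000
  A=0.1126, B=-0.6262, C=(l²−L²−A²−y'²−z²)/(2L)=-0.5200
  γ=atan2(-0.6262,0.1126)=-1.3929;  ψ=arccos(-0.8173)=2.5275;  θ1=γ+ψ≈1.1347
arm 2 (φ=120.0°): x'=0.0263, y'=0.0456
  A=0.0337, B=-0.6262, C=(l²−L²−A²−y'²−z²)/(2L)=-0.4937
  γ=atan2(-0.6262,0.0337)=-1.5170;  ψ=arccos(-0.7873)=2.4772;  θ2=γ+ψ≈0.9602
rotate P by −φ3: (0.0263, -0.0456, -0.6262)
  A cos θ + B sin θ = C:  0.0337·cos θ + -0.6262·sin θ = -0.4937
  γ=atan2(-0.6262,0.0337)=-1.5170;  ψ=arccos(-0.7873)=2.4772;  θ3=γ+ψ≈0.9602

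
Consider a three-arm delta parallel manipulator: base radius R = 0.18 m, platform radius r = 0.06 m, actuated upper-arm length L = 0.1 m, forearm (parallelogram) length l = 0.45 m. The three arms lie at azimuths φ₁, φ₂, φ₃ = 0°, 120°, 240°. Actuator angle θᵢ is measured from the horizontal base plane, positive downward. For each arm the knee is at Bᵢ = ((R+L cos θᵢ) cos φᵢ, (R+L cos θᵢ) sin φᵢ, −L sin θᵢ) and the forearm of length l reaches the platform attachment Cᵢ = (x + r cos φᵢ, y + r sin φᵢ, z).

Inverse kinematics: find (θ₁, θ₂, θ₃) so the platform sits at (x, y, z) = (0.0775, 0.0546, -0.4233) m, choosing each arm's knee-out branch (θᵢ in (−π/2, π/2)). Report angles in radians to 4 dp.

θ₁ = -0.0004, θ₂ = 0.3492, θ₃ = 0.7853

rotate P by −φ1: (0.0775, 0.0546, -0.4233)
  e−x'=0.0425;  (l²−L²−(e−x')²−y'²−z²)/2L = 0.0426
  θ1 = atan2(B,A) + arccos(C/0.4254) = -0.0004
rotate P by −φ2: (0.0085, -0.0944, -0.4233)
  A=0.1115, B=-0.4233, C=(l²−L²−A²−y'²−z²)/(2L)=-0.0401
  √(A²+B²)=0.4377;  θ2 = -1.3133+1.6626 ≈ 0.3492
φ3=240.0° → target in arm frame (-0.0860, 0.0398)
  A=0.2060, B=-0.4233, C=(l²−L²−A²−y'²−z²)/(2L)=-0.1536
  √(A²+B²)=0.4708;  θ3 = -1.1178+1.9031 ≈ 0.7853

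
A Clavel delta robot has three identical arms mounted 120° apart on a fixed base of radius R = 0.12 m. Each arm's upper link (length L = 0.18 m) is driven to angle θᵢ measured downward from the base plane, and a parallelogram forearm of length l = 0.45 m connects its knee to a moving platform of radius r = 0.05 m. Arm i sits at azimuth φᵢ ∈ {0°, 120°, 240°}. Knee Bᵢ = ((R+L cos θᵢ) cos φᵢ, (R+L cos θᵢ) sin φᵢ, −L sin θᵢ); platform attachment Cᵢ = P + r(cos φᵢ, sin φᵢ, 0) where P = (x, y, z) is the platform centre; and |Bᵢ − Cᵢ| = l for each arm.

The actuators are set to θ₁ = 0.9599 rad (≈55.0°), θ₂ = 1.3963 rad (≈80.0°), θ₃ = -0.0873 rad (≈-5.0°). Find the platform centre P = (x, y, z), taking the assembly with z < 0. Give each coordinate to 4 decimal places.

arm 1 at φ=0.0°: e+L cos θ1 = 0.1732;  O1 = (0.1732, 0.0000, -0.1474)
arm 2 at φ=120.0°: e+L cos θ2 = 0.1013;  O2 = (-0.0506, 0.0877, -0.1773)
φ3=240.0°: virtual centre (-0.1247, -0.2159, 0.0157), radius l
subtract pairs → two planes through P
plane₁₂: -0.4477x+0.1754y+-0.0596z = -0.0101
det = 0.2978;  x = 0.0083+0.1056z,  y = -0.0362+0.6098z
into |P−O₁|² = l²: 1.3830z² + 0.2159z + -0.1523 = 0;  Δ = 0.8889;  z = -0.4189 or 0.2628 → z<0 root = -0.4189
x = -0.0359, y = -0.2916

(-0.0359, -0.2916, -0.4189)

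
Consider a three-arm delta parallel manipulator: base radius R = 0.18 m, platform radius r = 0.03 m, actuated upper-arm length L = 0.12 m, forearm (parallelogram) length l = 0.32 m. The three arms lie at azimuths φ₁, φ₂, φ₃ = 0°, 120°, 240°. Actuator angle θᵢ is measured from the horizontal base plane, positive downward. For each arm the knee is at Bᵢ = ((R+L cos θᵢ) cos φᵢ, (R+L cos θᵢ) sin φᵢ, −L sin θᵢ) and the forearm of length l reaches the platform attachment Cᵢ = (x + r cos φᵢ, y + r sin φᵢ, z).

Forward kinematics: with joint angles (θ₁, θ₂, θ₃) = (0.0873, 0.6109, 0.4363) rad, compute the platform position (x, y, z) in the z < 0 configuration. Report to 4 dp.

(0.0345, -0.0134, -0.2272)

S1 = (0.2695·cos0.0°, 0.2695·sin0.0°, -0.0105) = (0.2695, 0.0000, -0.0105)
φ2=120.0°: virtual centre (-0.1241, 0.2150, -0.0688), radius l
arm 3 at φ=240.0°: ρ3 = 0.2588;  S3 = (-0.1294, -0.2241, -0.0507)
eliminate P² terms by subtracting sphere 1 from 2 and 3
plane₁₂: -0.7874x+0.4301y+-0.1167z = -0.0064
det = 0.6960;  x = 0.0061+-0.1249z,  y = -0.0036+0.0428z
sphere 1 gives Az²+Bz+C=0 with A=1.0174, B=0.0864, C=-0.0329;  B²−4AC=0.1413;  roots -0.2272, 0.1422;  negative root z = -0.2272
x = 0.0345, y = -0.0134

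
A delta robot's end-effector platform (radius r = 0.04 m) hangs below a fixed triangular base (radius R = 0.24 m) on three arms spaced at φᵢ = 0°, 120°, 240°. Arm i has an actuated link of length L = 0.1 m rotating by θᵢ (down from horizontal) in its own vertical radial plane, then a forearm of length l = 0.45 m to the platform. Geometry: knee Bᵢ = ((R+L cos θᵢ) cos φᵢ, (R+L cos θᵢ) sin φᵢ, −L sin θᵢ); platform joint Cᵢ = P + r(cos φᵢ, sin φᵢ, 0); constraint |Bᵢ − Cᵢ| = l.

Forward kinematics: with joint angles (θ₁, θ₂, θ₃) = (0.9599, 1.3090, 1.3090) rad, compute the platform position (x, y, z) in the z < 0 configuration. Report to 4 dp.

φ1=0.0°: virtual centre (0.2574, 0.0000, -0.0819), radius l
arm 2 at φ=120.0°: e+L cos θ2 = 0.2259;  S2 = (-0.1129, 0.1956, -0.0966)
φ3=240.0°: virtual centre (-0.1129, -0.1956, -0.0966), radius l
subtract pairs → two planes through P
[-0.7406 0.3912 -0.0294]·P = -0.0126;  [-0.7406 -0.3912 -0.0294]·P = -0.0126
Cramer: x(z) = 0.0170-0.0396z;  y(z) = 0.0000+0.0000z
quadratic in z: (1.0016)z²+(0.1829)z+(-0.1380)=0, √Δ=0.7658 → z ∈ {-0.4736, 0.2910}; z = -0.4736 (taking z<0)
x = 0.0358, y = 0.0000

(0.0358, 0.0000, -0.4736)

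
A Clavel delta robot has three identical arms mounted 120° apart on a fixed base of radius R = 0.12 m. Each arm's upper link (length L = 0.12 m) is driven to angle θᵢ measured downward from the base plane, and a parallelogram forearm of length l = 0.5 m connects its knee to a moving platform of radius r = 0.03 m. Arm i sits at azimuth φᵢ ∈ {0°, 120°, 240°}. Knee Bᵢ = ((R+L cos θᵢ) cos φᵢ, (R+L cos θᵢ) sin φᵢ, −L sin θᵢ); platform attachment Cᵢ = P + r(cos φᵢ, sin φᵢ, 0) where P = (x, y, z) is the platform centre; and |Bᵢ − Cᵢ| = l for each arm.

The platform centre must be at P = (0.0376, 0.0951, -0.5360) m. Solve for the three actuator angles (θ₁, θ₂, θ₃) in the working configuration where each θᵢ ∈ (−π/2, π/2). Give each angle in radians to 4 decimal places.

θ₁ = 0.6109, θ₂ = 0.5235, θ₃ = 1.0472

φ1=0.0° → target in arm frame (0.0376, 0.0951)
  e−x'=0.0524;  (l²−L²−(e−x')²−y'²−z²)/2L = -0.2645
  γ=atan2(-0.5360,0.0524)=-1.4733;  ψ=arccos(-0.4912)=2.0842;  θ1=γ+ψ≈0.6109
φ2=120.0° → target in arm frame (0.0636, -0.0801)
  e−x'=0.0264;  (l²−L²−(e−x')²−y'²−z²)/2L = -0.2451
  √(A²+B²)=0.5367;  θ2 = -1.5215+2.0450 ≈ 0.5235
arm 3 (φ=240.0°): x'=-0.1012, y'=-0.0150
  e−x'=0.1912;  (l²−L²−(e−x')²−y'²−z²)/2L = -0.3686
  γ=atan2(-0.5360,0.1912)=-1.2282;  ψ=arccos(-0.6477)=2.2754;  θ3=γ+ψ≈1.0472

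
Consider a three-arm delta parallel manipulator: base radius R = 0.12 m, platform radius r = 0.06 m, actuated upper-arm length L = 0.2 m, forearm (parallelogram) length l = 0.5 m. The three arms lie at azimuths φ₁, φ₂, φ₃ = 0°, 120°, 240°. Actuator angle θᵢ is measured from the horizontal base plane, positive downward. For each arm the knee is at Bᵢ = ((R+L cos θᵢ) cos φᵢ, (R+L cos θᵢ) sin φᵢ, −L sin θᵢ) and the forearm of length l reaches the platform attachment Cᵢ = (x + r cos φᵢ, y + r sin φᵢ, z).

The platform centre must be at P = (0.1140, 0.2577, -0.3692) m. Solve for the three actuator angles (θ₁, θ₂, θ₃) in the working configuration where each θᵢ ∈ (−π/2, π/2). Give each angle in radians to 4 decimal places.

rotate P by −φ1: (0.1140, 0.2577, -0.3692)
  e−x'=-0.0540;  (l²−L²−(e−x')²−y'²−z²)/2L = 0.0109
  γ=atan2(-0.3692,-0.0540)=-1.7160;  ψ=arccos(0.0293)=1.5415;  θ1=γ+ψ≈-0.1745
φ2=120.0° → target in arm frame (0.1662, -0.2276)
  A cos θ + B sin θ = C:  -0.1062·cos θ + -0.3692·sin θ = 0.0266
  θ2 = atan2(B,A) + arccos(C/0.3842) = -0.3492
rotate P by −φ3: (-0.2802, -0.0301, -0.3692)
  A=0.3402, B=-0.3692, C=(l²−L²−A²−y'²−z²)/(2L)=-0.1073
  √(A²+B²)=0.5020;  θ3 = -0.8263+1.7863 ≈ 0.9600

θ₁ = -0.1745, θ₂ = -0.3492, θ₃ = 0.9600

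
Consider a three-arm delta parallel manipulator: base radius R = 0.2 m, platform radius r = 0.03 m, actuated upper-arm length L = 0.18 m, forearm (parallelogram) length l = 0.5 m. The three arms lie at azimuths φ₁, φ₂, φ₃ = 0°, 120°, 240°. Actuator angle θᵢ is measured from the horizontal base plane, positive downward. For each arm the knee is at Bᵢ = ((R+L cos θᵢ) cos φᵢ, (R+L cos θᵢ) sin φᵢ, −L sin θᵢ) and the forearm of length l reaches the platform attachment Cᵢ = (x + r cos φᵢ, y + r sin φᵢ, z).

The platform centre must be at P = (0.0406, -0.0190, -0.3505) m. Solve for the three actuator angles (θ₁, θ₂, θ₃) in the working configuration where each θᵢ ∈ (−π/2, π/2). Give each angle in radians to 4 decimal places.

arm 1 (φ=0.0°): x'=0.0406, y'=-0.0190
  A=0.1294, B=-0.3505, C=(l²−L²−A²−y'²−z²)/(2L)=0.2157
  γ=atan2(-0.3505,0.1294)=-1.2171;  ψ=arccos(0.5773)=0.9554;  θ1=γ+ψ≈-0.2617
arm 2 (φ=120.0°): x'=-0.0368, y'=-0.0257
  A cos θ + B sin θ = C:  0.2068·cos θ + -0.3505·sin θ = 0.1426
  √(A²+B²)=0.4069;  θ2 = -1.0378+1.2127 ≈ 0.1749
φ3=240.0° → target in arm frame (-0.0038, 0.0447)
  A cos θ + B sin θ = C:  0.1738·cos θ + -0.3505·sin θ = 0.1737
  √(A²+B²)=0.3912;  θ3 = -1.1104+1.1108 ≈ 0.0004

θ₁ = -0.2617, θ₂ = 0.1749, θ₃ = 0.0004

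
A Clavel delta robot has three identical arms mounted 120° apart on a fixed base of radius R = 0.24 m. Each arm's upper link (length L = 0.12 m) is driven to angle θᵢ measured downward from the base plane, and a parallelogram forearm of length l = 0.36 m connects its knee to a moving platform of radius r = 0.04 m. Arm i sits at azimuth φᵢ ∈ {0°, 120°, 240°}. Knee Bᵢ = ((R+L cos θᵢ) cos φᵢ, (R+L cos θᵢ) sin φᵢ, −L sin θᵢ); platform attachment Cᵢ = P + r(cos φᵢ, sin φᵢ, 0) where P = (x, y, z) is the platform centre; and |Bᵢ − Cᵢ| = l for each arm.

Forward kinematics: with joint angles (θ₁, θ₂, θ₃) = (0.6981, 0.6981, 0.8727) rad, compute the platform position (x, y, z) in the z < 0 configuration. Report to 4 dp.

φ1=0.0°: virtual centre (0.2919, 0.0000, -0.0771), radius l
arm 2 at φ=120.0°: (R−r)+L cos θ2 = 0.2919;  centre 2 = (-0.1460, 0.2528, -0.0771)
arm 3 at φ=240.0°: (R−r)+L cos θ3 = 0.2771;  centre 3 = (-0.1386, -0.2400, -0.0919)
|centre ₂|²−|centre ₁|² = 0.0000;  |centre ₃|²−|centre ₁|² = -0.0059
[-0.8758 0.5056 0.0000]·P = 0.0000;  [-0.8610 -0.4800 -0.0296]·P = -0.0059
Cramer: x(z) = 0.0035-0.0175z;  y(z) = 0.0061-0.0303z
quadratic in z: (1.0012)z²+(0.1640)z+(-0.0404)=0, √Δ=0.4345 → z ∈ {-0.2989, 0.1351}; z = -0.2989 (taking z<0)
x = 0.0087, y = 0.0151

(0.0087, 0.0151, -0.2989)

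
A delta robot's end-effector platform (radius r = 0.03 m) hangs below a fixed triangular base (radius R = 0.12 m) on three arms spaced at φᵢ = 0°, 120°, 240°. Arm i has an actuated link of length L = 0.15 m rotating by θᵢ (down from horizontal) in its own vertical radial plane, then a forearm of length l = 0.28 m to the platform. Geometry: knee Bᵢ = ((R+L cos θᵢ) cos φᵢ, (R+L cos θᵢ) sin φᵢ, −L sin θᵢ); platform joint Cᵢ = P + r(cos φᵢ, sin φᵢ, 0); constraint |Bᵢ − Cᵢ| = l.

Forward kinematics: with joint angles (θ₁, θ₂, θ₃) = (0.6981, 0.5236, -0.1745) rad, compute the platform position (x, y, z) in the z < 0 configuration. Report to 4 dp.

arm 1 at φ=0.0°: e+L cos θ1 = 0.2049;  O1 = (0.2049, 0.0000, -0.0964)
φ2=120.0°: virtual centre (-0.1100, 0.1904, -0.0750), radius l
arm 3 at φ=240.0°: e+L cos θ3 = 0.2377;  O3 = (-0.1189, -0.2059, 0.0260)
subtract pairs → two planes through P
[-0.6297 0.3809 0.0428]·P = 0.0027;  [-0.6475 -0.4117 0.2449]·P = 0.0059
det = 0.5059;  x = -0.0066+0.2192z,  y = -0.0039+0.2500z
quadratic in z: (1.1106)z²+(0.0981)z+(-0.0243)=0, √Δ=0.3431 → z ∈ {-0.1987, 0.1103}; z = -0.1987 (taking z<0)
x = -0.0502, y = -0.0536

(-0.0502, -0.0536, -0.1987)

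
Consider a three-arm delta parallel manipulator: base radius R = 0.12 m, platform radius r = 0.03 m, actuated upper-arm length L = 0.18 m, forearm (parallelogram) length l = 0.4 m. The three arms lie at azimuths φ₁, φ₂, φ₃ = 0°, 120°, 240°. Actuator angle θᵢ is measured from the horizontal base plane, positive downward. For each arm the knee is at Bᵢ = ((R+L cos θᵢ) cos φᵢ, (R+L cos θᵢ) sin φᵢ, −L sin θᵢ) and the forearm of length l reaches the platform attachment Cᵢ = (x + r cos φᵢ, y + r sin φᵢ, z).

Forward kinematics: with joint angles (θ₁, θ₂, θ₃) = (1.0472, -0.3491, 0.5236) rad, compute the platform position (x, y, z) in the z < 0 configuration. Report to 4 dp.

O1 = (0.1800·cos0.0°, 0.1800·sin0.0°, -0.1559) = (0.1800, 0.0000, -0.1559)
O2 = (0.2591·cos120.0°, 0.2591·sin120.0°, 0.0616) = (-0.1296, 0.2244, 0.0616)
O3 = (0.2459·cos240.0°, 0.2459·sin240.0°, -0.0900) = (-0.1229, -0.2129, -0.0900)
|O₂|²−|O₁|² = 0.0142;  |O₃|²−|O₁|² = 0.0119
linear system: -0.6191x+0.4488y = 0.0142−0.4349z; -0.6059x+-0.4259y = 0.0119−0.1318z
Cramer: x(z) = -0.0213+0.4562z;  y(z) = 0.0024-0.3396z
sphere 1 gives Az²+Bz+C=0 with A=1.3235, B=0.1265, C=-0.0952;  B²−4AC=0.5199;  roots -0.3202, 0.2246;  negative root z = -0.3202
x = -0.1673, y = 0.1112

(-0.1673, 0.1112, -0.3202)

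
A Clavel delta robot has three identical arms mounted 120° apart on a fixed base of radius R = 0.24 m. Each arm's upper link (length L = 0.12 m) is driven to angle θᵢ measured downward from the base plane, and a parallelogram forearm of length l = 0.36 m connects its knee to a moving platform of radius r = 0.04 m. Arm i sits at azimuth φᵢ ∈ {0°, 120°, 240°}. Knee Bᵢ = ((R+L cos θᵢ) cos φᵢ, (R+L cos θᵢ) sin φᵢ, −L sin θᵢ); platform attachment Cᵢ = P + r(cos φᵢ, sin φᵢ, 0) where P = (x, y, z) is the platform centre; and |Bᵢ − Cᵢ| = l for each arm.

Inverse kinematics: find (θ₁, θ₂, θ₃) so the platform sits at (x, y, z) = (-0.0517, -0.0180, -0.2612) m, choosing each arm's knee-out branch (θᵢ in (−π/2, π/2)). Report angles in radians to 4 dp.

rotate P by −φ1: (-0.0517, -0.0180, -0.2612)
  A cos θ + B sin θ = C:  0.2517·cos θ + -0.2612·sin θ = -0.0696
  θ1 = atan2(B,A) + arccos(C/0.3627) = 0.9599
arm 2 (φ=120.0°): x'=0.0103, y'=0.0538
  e−x'=0.1897;  (l²−L²−(e−x')²−y'²−z²)/2L = 0.0337
  √(A²+B²)=0.3228;  θ2 = -0.9426+1.4663 ≈ 0.5237
φ3=240.0° → target in arm frame (0.0414, -0.0358)
  e−x'=0.1586;  (l²−L²−(e−x')²−y'²−z²)/2L = 0.0856
  θ3 = atan2(B,A) + arccos(C/0.3056) = 0.2615

θ₁ = 0.9599, θ₂ = 0.5237, θ₃ = 0.2615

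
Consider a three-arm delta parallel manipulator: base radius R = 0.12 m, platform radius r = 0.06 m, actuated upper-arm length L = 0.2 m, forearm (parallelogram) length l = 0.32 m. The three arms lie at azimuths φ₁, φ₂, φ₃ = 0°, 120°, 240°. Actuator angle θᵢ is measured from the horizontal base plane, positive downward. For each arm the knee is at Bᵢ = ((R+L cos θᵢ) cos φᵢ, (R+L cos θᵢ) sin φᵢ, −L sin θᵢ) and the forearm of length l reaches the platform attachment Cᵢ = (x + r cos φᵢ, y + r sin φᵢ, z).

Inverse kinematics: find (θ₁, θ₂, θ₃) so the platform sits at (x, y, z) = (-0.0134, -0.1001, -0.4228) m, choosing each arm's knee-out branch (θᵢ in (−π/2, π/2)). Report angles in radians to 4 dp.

rotate P by −φ1: (-0.0134, -0.1001, -0.4228)
  A cos θ + B sin θ = C:  0.0734·cos θ + -0.4228·sin θ = -0.3294
  θ1 = atan2(B,A) + arccos(C/0.4291) = 1.0471
rotate P by −φ2: (-0.0800, 0.0617, -0.4228)
  e−x'=0.1400;  (l²−L²−(e−x')²−y'²−z²)/2L = -0.3494
  θ2 = atan2(B,A) + arccos(C/0.4454) = 1.2216
arm 3 (φ=240.0°): x'=0.0934, y'=0.0384
  A cos θ + B sin θ = C:  -0.0334·cos θ + -0.4228·sin θ = -0.2974
  √(A²+B²)=0.4241;  θ3 = -1.6496+2.3478 ≈ 0.6982

θ₁ = 1.0471, θ₂ = 1.2216, θ₃ = 0.6982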